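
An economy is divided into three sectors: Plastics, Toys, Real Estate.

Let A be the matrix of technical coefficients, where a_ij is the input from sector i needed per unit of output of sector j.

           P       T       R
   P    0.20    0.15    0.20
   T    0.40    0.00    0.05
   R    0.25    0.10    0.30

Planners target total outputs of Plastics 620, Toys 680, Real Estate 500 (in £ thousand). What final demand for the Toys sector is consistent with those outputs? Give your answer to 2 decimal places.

d_T = 407.00

I − A =
  [   0.80    -0.15    -0.20]
  [  -0.40     1.00    -0.05]
  [  -0.25    -0.10     0.70]
d = (I − A) x:
  d_P = (+0.80)·620 + (-0.15)·680 + (-0.20)·500 = 294.00
  d_T = (-0.40)·620 + (+1.00)·680 + (-0.05)·500 = 407.00
  d_R = (-0.25)·620 + (-0.10)·680 + (+0.70)·500 = 127.00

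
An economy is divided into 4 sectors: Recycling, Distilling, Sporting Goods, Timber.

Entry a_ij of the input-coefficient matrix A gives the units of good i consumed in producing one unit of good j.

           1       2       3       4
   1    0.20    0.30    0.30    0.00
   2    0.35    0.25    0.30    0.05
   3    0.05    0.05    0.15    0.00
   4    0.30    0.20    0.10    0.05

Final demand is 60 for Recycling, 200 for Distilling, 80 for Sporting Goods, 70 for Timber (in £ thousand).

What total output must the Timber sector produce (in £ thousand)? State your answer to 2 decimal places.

x_4 = 289.23

I − A =
  [   0.80    -0.30    -0.30     0.00]
  [  -0.35     0.75    -0.30    -0.05]
  [  -0.05    -0.05     0.85     0.00]
  [  -0.30    -0.20    -0.10     0.95]
Compute the cofactors C_ij = (−1)^(i+j)·(3×3 minor ij) of I−A; the adjugate is their transpose:
adj(I−A) = Cᵀ =
  [ 0.582625   0.256500   0.297750   0.013500]
  [ 0.309875   0.631750   0.336250   0.033250]
  [ 0.052500   0.052250   0.457750   0.002750]
  [ 0.254750   0.219500   0.213000   0.387750]
det(I−A) = Σ_j (I−A)_1j·C_1j = (0.80)(0.582625) + (-0.30)(0.309875) + (-0.30)(0.052500) + (0.00)(0.254750) = 0.3573875
(I − A)⁻¹ = adj(I−A) / det(I−A) ≈
  [   1.6302     0.7177     0.8331     0.0378]
  [   0.8671     1.7677     0.9409     0.0930]
  [   0.1469     0.1462     1.2808     0.0077]
  [   0.7128     0.6142     0.5960     1.0850]
x = (I − A)⁻¹ d = adj(I−A)·d / det(I−A), with det(I−A) = 0.3573875:
  x_1 = (0.582625·60 + 0.256500·200 + 0.297750·80 + 0.013500·70) / 0.3573875 = 111.0225 / 0.3573875 ≈ 310.65
  x_2 = (0.309875·60 + 0.631750·200 + 0.336250·80 + 0.033250·70) / 0.3573875 = 174.17 / 0.3573875 ≈ 487.34
  x_3 = (0.052500·60 + 0.052250·200 + 0.457750·80 + 0.002750·70) / 0.3573875 = 50.4125 / 0.3573875 ≈ 141.06
  x_4 = (0.254750·60 + 0.219500·200 + 0.213000·80 + 0.387750·70) / 0.3573875 = 103.3675 / 0.3573875 ≈ 289.23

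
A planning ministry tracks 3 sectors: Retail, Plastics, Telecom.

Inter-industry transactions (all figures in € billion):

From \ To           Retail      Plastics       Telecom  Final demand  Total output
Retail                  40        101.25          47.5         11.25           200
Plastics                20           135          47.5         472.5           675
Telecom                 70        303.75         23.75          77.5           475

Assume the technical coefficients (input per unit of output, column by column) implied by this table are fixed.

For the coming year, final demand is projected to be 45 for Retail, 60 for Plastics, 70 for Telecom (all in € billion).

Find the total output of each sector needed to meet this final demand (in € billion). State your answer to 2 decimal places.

x_R = 96.30, x_P = 107.02, x_T = 159.86

Technical coefficients a_ij = z_ij / X_j:
  a_RR = 40/200 = 0.20, a_PR = 20/200 = 0.10, a_TR = 70/200 = 0.35
  a_RP = 101.25/675 = 0.15, a_PP = 135/675 = 0.20, a_TP = 303.75/675 = 0.45
  a_RT = 47.5/475 = 0.10, a_PT = 47.5/475 = 0.10, a_TT = 23.75/475 = 0.05
I − A =
  [   0.80    -0.15    -0.10]
  [  -0.10     0.80    -0.10]
  [  -0.35    -0.45     0.95]
Cofactors of I−A, C_ij = (−1)^(i+j)·(minor ij) (rows/columns in the sector order above):
  C_11 = (0.80)(0.95) − (-0.10)(-0.45) = 0.7150
  C_12 = −[(-0.10)(0.95) − (-0.10)(-0.35)] = 0.1300
  C_13 = (-0.10)(-0.45) − (0.80)(-0.35) = 0.3250
  C_21 = −[(-0.15)(0.95) − (-0.10)(-0.45)] = 0.1875
  C_22 = (0.80)(0.95) − (-0.10)(-0.35) = 0.7250
  C_23 = −[(0.80)(-0.45) − (-0.15)(-0.35)] = 0.4125
  C_31 = (-0.15)(-0.10) − (-0.10)(0.80) = 0.0950
  C_32 = −[(0.80)(-0.10) − (-0.10)(-0.10)] = 0.0900
  C_33 = (0.80)(0.80) − (-0.15)(-0.10) = 0.6250
det(I−A) = Σ_j (I−A)_1j·C_1j = (0.80)(0.7150) + (-0.15)(0.1300) + (-0.10)(0.3250) = 0.5200
adj(I−A) = Cᵀ =
  [ 0.7150   0.1875   0.0950]
  [ 0.1300   0.7250   0.0900]
  [ 0.3250   0.4125   0.6250]
(I − A)⁻¹ = adj(I−A) / det(I−A) ≈
  [   1.3750     0.3606     0.1827]
  [   0.2500     1.3942     0.1731]
  [   0.6250     0.7933     1.2019]
x = (I − A)⁻¹ d = adj(I−A)·d / det(I−A), with det(I−A) = 0.5200:
  x_R = (0.7150·45 + 0.1875·60 + 0.0950·70) / 0.5200 = 50.075 / 0.5200 ≈ 96.30
  x_P = (0.1300·45 + 0.7250·60 + 0.0900·70) / 0.5200 = 55.65 / 0.5200 ≈ 107.02
  x_T = (0.3250·45 + 0.4125·60 + 0.6250·70) / 0.5200 = 83.125 / 0.5200 ≈ 159.86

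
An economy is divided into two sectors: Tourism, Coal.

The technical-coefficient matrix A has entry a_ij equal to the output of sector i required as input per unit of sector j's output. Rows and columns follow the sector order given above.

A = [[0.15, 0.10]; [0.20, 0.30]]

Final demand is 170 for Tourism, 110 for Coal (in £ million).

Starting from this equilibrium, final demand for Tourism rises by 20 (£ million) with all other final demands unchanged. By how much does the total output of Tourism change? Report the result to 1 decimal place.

Δx_T = 24.3

I − A =
  [   0.85    -0.10]
  [  -0.20     0.70]
det(I−A) = (0.85)(0.70) − (-0.10)(-0.20) = 0.5750
adj(I−A) = [[0.70, 0.10], [0.20, 0.85]]
(I − A)⁻¹ = adj(I−A) / det(I−A) ≈
  [   1.2174     0.1739]
  [   0.3478     1.4783]
Δx = (I − A)⁻¹ Δd with Δd having +20 in the Tourism component and 0 elsewhere.
So Δx_T = L_TT · (+20), where L_TT = adj(I−A)_TT / det(I−A) = 0.70 / 0.5750.
Δx_T = 0.70 × (+20) / 0.5750 = 14.00 / 0.5750 ≈ 24.3.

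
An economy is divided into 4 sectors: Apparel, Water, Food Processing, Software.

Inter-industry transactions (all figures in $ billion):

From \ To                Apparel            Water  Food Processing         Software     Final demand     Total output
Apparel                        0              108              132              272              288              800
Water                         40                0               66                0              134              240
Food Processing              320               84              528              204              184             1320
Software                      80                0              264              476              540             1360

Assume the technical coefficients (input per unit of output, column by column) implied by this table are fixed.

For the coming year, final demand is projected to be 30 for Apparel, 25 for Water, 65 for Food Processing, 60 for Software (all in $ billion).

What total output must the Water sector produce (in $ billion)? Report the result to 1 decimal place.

x_W = 43.4

Technical coefficients a_ij = z_ij / X_j:
  a_AA = 0/800 = 0.00, a_WA = 40/800 = 0.05, a_FA = 320/800 = 0.40, a_SA = 80/800 = 0.10
  a_AW = 108/240 = 0.45, a_WW = 0/240 = 0.00, a_FW = 84/240 = 0.35, a_SW = 0/240 = 0.00
  a_AF = 132/1320 = 0.10, a_WF = 66/1320 = 0.05, a_FF = 528/1320 = 0.40, a_SF = 264/1320 = 0.20
  a_AS = 272/1360 = 0.20, a_WS = 0/1360 = 0.00, a_FS = 204/1360 = 0.15, a_SS = 476/1360 = 0.35
I − A =
  [   1.00    -0.45    -0.10    -0.20]
  [  -0.05     1.00    -0.05     0.00]
  [  -0.40    -0.35     0.60    -0.15]
  [  -0.10     0.00    -0.20     0.65]
Compute the cofactors C_ij = (−1)^(i+j)·(3×3 minor ij) of I−A; the adjugate is their transpose:
adj(I−A) = Cᵀ =
  [ 0.348625   0.198750   0.119625   0.134875]
  [ 0.031750   0.304500   0.036750   0.018250]
  [ 0.286375   0.344250   0.615375   0.230125]
  [ 0.141750   0.136500   0.207750   0.518250]
det(I−A) = Σ_j (I−A)_1j·C_1j = (1.00)(0.348625) + (-0.45)(0.031750) + (-0.10)(0.286375) + (-0.20)(0.141750) = 0.27735
(I − A)⁻¹ = adj(I−A) / det(I−A) ≈
  [   1.2570     0.7166     0.4313     0.4863]
  [   0.1145     1.0979     0.1325     0.0658]
  [   1.0325     1.2412     2.2188     0.8297]
  [   0.5111     0.4922     0.7491     1.8686]
x = (I − A)⁻¹ d = adj(I−A)·d / det(I−A), with det(I−A) = 0.27735:
  x_A = (0.348625·30 + 0.198750·25 + 0.119625·65 + 0.134875·60) / 0.27735 = 31.295625 / 0.27735 ≈ 112.8
  x_W = (0.031750·30 + 0.304500·25 + 0.036750·65 + 0.018250·60) / 0.27735 = 12.04875 / 0.27735 ≈ 43.4
  x_F = (0.286375·30 + 0.344250·25 + 0.615375·65 + 0.230125·60) / 0.27735 = 71.004375 / 0.27735 ≈ 256.0
  x_S = (0.141750·30 + 0.136500·25 + 0.207750·65 + 0.518250·60) / 0.27735 = 52.26375 / 0.27735 ≈ 188.4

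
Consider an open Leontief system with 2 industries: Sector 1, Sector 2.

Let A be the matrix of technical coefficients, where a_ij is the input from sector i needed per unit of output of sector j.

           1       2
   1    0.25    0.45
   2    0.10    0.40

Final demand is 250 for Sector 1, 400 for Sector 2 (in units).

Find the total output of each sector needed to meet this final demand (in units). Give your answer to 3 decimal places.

x_1 = 814.815, x_2 = 802.469

I − A =
  [   0.75    -0.45]
  [  -0.10     0.60]
det(I−A) = (0.75)(0.60) − (-0.45)(-0.10) = 0.4050
adj(I−A) = [[0.60, 0.45], [0.10, 0.75]]
(I − A)⁻¹ = adj(I−A) / det(I−A) ≈
  [   1.4815     1.1111]
  [   0.2469     1.8519]
x = (I − A)⁻¹ d = adj(I−A)·d / det(I−A), with det(I−A) = 0.4050:
  x_1 = (0.60·250 + 0.45·400) / 0.4050 = 330.00 / 0.4050 ≈ 814.815
  x_2 = (0.10·250 + 0.75·400) / 0.4050 = 325.00 / 0.4050 ≈ 802.469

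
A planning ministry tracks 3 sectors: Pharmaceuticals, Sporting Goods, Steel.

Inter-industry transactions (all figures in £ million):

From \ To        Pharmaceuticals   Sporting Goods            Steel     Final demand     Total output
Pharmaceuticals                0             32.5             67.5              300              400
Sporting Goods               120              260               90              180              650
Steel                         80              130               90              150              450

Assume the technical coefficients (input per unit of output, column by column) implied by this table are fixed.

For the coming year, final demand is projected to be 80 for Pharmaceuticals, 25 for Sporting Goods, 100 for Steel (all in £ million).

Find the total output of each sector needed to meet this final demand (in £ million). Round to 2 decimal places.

x_1 = 117.67, x_2 = 165.79, x_3 = 195.86

Technical coefficients a_ij = z_ij / X_j:
  a_11 = 0/400 = 0.00, a_21 = 120/400 = 0.30, a_31 = 80/400 = 0.20
  a_12 = 32.5/650 = 0.05, a_22 = 260/650 = 0.40, a_32 = 130/650 = 0.20
  a_13 = 67.5/450 = 0.15, a_23 = 90/450 = 0.20, a_33 = 90/450 = 0.20
I − A =
  [   1.00    -0.05    -0.15]
  [  -0.30     0.60    -0.20]
  [  -0.20    -0.20     0.80]
Cofactors of I−A, C_ij = (−1)^(i+j)·(minor ij) (rows/columns in the sector order above):
  C_11 = (0.60)(0.80) − (-0.20)(-0.20) = 0.4400
  C_12 = −[(-0.30)(0.80) − (-0.20)(-0.20)] = 0.2800
  C_13 = (-0.30)(-0.20) − (0.60)(-0.20) = 0.1800
  C_21 = −[(-0.05)(0.80) − (-0.15)(-0.20)] = 0.0700
  C_22 = (1.00)(0.80) − (-0.15)(-0.20) = 0.7700
  C_23 = −[(1.00)(-0.20) − (-0.05)(-0.20)] = 0.2100
  C_31 = (-0.05)(-0.20) − (-0.15)(0.60) = 0.1000
  C_32 = −[(1.00)(-0.20) − (-0.15)(-0.30)] = 0.2450
  C_33 = (1.00)(0.60) − (-0.05)(-0.30) = 0.5850
det(I−A) = Σ_j (I−A)_1j·C_1j = (1.00)(0.4400) + (-0.05)(0.2800) + (-0.15)(0.1800) = 0.3990
adj(I−A) = Cᵀ =
  [ 0.4400   0.0700   0.1000]
  [ 0.2800   0.7700   0.2450]
  [ 0.1800   0.2100   0.5850]
(I − A)⁻¹ = adj(I−A) / det(I−A) ≈
  [   1.1028     0.1754     0.2506]
  [   0.7018     1.9298     0.6140]
  [   0.4511     0.5263     1.4662]
x = (I − A)⁻¹ d = adj(I−A)·d / det(I−A), with det(I−A) = 0.3990:
  x_1 = (0.4400·80 + 0.0700·25 + 0.1000·100) / 0.3990 = 46.95 / 0.3990 ≈ 117.67
  x_2 = (0.2800·80 + 0.7700·25 + 0.2450·100) / 0.3990 = 66.15 / 0.3990 ≈ 165.79
  x_3 = (0.1800·80 + 0.2100·25 + 0.5850·100) / 0.3990 = 78.15 / 0.3990 ≈ 195.86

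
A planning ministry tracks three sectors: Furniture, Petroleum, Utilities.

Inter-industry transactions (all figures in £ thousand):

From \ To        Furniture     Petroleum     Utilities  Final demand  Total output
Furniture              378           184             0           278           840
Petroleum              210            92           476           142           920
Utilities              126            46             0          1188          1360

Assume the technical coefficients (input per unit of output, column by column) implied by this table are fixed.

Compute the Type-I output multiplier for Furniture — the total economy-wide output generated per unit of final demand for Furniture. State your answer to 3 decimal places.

Technical coefficients a_ij = z_ij / X_j:
  a_FF = 378/840 = 0.45, a_PF = 210/840 = 0.25, a_UF = 126/840 = 0.15
  a_FP = 184/920 = 0.20, a_PP = 92/920 = 0.10, a_UP = 46/920 = 0.05
  a_FU = 0/1360 = 0.00, a_PU = 476/1360 = 0.35, a_UU = 0/1360 = 0.00
I − A =
  [   0.55    -0.20     0.00]
  [  -0.25     0.90    -0.35]
  [  -0.15    -0.05     1.00]
Cofactors of I−A, C_ij = (−1)^(i+j)·(minor ij) (rows/columns in the sector order above):
  C_11 = (0.90)(1.00) − (-0.35)(-0.05) = 0.8825
  C_12 = −[(-0.25)(1.00) − (-0.35)(-0.15)] = 0.3025
  C_13 = (-0.25)(-0.05) − (0.90)(-0.15) = 0.1475
  C_21 = −[(-0.20)(1.00) − (0.00)(-0.05)] = 0.2000
  C_22 = (0.55)(1.00) − (0.00)(-0.15) = 0.5500
  C_23 = −[(0.55)(-0.05) − (-0.20)(-0.15)] = 0.0575
  C_31 = (-0.20)(-0.35) − (0.00)(0.90) = 0.0700
  C_32 = −[(0.55)(-0.35) − (0.00)(-0.25)] = 0.1925
  C_33 = (0.55)(0.90) − (-0.20)(-0.25) = 0.4450
det(I−A) = Σ_j (I−A)_1j·C_1j = (0.55)(0.8825) + (-0.20)(0.3025) + (0.00)(0.1475) = 0.424875
adj(I−A) = Cᵀ =
  [ 0.8825   0.2000   0.0700]
  [ 0.3025   0.5500   0.1925]
  [ 0.1475   0.0575   0.4450]
(I − A)⁻¹ = adj(I−A) / det(I−A) ≈
  [   2.0771     0.4707     0.1648]
  [   0.7120     1.2945     0.4531]
  [   0.3472     0.1353     1.0474]
The output multiplier for sector j is the column-j sum of the Leontief inverse (I − A)⁻¹ = adj(I−A) / det(I−A).
Column F of adj(I−A): (0.8825, 0.3025, 0.1475); det(I−A) = 0.424875.
m_F = (0.8825 + 0.3025 + 0.1475) / 0.424875 = 1.3325 / 0.424875 ≈ 3.136.

m_F = 3.136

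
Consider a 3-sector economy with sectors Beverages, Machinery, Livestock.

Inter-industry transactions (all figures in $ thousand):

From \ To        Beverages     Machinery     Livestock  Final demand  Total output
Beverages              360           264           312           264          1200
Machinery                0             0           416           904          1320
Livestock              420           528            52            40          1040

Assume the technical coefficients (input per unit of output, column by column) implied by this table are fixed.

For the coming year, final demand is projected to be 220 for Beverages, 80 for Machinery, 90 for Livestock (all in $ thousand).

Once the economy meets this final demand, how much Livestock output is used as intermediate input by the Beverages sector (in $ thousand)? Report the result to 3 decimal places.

Technical coefficients a_ij = z_ij / X_j:
  a_11 = 360/1200 = 0.30, a_21 = 0/1200 = 0.00, a_31 = 420/1200 = 0.35
  a_12 = 264/1320 = 0.20, a_22 = 0/1320 = 0.00, a_32 = 528/1320 = 0.40
  a_13 = 312/1040 = 0.30, a_23 = 416/1040 = 0.40, a_33 = 52/1040 = 0.05
I − A =
  [   0.70    -0.20    -0.30]
  [   0.00     1.00    -0.40]
  [  -0.35    -0.40     0.95]
Cofactors of I−A, C_ij = (−1)^(i+j)·(minor ij) (rows/columns in the sector order above):
  C_11 = (1.00)(0.95) − (-0.40)(-0.40) = 0.7900
  C_12 = −[(0.00)(0.95) − (-0.40)(-0.35)] = 0.1400
  C_13 = (0.00)(-0.40) − (1.00)(-0.35) = 0.3500
  C_21 = −[(-0.20)(0.95) − (-0.30)(-0.40)] = 0.3100
  C_22 = (0.70)(0.95) − (-0.30)(-0.35) = 0.5600
  C_23 = −[(0.70)(-0.40) − (-0.20)(-0.35)] = 0.3500
  C_31 = (-0.20)(-0.40) − (-0.30)(1.00) = 0.3800
  C_32 = −[(0.70)(-0.40) − (-0.30)(0.00)] = 0.2800
  C_33 = (0.70)(1.00) − (-0.20)(0.00) = 0.7000
det(I−A) = Σ_j (I−A)_1j·C_1j = (0.70)(0.7900) + (-0.20)(0.1400) + (-0.30)(0.3500) = 0.4200
adj(I−A) = Cᵀ =
  [ 0.7900   0.3100   0.3800]
  [ 0.1400   0.5600   0.2800]
  [ 0.3500   0.3500   0.7000]
(I − A)⁻¹ = adj(I−A) / det(I−A) ≈
  [   1.8810     0.7381     0.9048]
  [   0.3333     1.3333     0.6667]
  [   0.8333     0.8333     1.6667]
First solve x = (I − A)⁻¹ d = adj(I−A)·d / det(I−A); in particular x_1 = (0.7900·220 + 0.3100·80 + 0.3800·90) / 0.4200 = 232.80 / 0.4200 ≈ 554.28571.
Intermediate flow from 3 to 1: z_31 = a_31 · x_1 = 0.35 × 232.80 / 0.4200 = 81.48 / 0.4200 = 194.000.

z_31 = 194.000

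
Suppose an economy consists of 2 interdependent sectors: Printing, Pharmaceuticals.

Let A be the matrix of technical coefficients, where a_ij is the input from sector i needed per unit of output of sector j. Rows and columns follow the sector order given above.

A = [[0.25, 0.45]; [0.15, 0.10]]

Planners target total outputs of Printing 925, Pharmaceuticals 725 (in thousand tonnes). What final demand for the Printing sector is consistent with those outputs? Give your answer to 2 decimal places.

I − A =
  [   0.75    -0.45]
  [  -0.15     0.90]
d = (I − A) x:
  d_1 = (+0.75)·925 + (-0.45)·725 = 367.50
  d_2 = (-0.15)·925 + (+0.90)·725 = 513.75

d_1 = 367.50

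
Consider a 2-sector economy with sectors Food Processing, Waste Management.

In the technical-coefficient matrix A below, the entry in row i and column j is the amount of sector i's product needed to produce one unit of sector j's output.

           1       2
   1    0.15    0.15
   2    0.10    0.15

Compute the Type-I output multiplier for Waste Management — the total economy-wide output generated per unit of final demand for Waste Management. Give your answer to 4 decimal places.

I − A =
  [   0.85    -0.15]
  [  -0.10     0.85]
det(I−A) = (0.85)(0.85) − (-0.15)(-0.10) = 0.7075
adj(I−A) = [[0.85, 0.15], [0.10, 0.85]]
(I − A)⁻¹ = adj(I−A) / det(I−A) ≈
  [   1.20141     0.21201]
  [   0.14134     1.20141]
The output multiplier for sector j is the column-j sum of the Leontief inverse (I − A)⁻¹ = adj(I−A) / det(I−A).
Column 2 of adj(I−A): (0.15, 0.85); det(I−A) = 0.7075.
m_2 = (0.15 + 0.85) / 0.7075 = 1.00 / 0.7075 ≈ 1.4134.

m_2 = 1.4134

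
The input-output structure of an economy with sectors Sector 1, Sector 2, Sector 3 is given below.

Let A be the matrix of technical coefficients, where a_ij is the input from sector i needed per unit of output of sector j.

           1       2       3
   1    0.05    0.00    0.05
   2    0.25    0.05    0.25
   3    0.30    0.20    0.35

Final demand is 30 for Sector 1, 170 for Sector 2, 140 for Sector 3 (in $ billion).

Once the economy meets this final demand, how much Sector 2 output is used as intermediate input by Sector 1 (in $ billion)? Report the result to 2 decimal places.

z_21 = 12.14

I − A =
  [   0.95     0.00    -0.05]
  [  -0.25     0.95    -0.25]
  [  -0.30    -0.20     0.65]
Cofactors of I−A, C_ij = (−1)^(i+j)·(minor ij) (rows/columns in the sector order above):
  C_11 = (0.95)(0.65) − (-0.25)(-0.20) = 0.5675
  C_12 = −[(-0.25)(0.65) − (-0.25)(-0.30)] = 0.2375
  C_13 = (-0.25)(-0.20) − (0.95)(-0.30) = 0.3350
  C_21 = −[(0.00)(0.65) − (-0.05)(-0.20)] = 0.0100
  C_22 = (0.95)(0.65) − (-0.05)(-0.30) = 0.6025
  C_23 = −[(0.95)(-0.20) − (0.00)(-0.30)] = 0.1900
  C_31 = (0.00)(-0.25) − (-0.05)(0.95) = 0.0475
  C_32 = −[(0.95)(-0.25) − (-0.05)(-0.25)] = 0.2500
  C_33 = (0.95)(0.95) − (0.00)(-0.25) = 0.9025
det(I−A) = Σ_j (I−A)_1j·C_1j = (0.95)(0.5675) + (0.00)(0.2375) + (-0.05)(0.3350) = 0.522375
adj(I−A) = Cᵀ =
  [ 0.5675   0.0100   0.0475]
  [ 0.2375   0.6025   0.2500]
  [ 0.3350   0.1900   0.9025]
(I − A)⁻¹ = adj(I−A) / det(I−A) ≈
  [   1.0864     0.0191     0.0909]
  [   0.4547     1.1534     0.4786]
  [   0.6413     0.3637     1.7277]
First solve x = (I − A)⁻¹ d = adj(I−A)·d / det(I−A); in particular x_1 = (0.5675·30 + 0.0100·170 + 0.0475·140) / 0.522375 = 25.375 / 0.522375 ≈ 48.5762.
Intermediate flow from 2 to 1: z_21 = a_21 · x_1 = 0.25 × 25.375 / 0.522375 = 6.34375 / 0.522375 ≈ 12.14.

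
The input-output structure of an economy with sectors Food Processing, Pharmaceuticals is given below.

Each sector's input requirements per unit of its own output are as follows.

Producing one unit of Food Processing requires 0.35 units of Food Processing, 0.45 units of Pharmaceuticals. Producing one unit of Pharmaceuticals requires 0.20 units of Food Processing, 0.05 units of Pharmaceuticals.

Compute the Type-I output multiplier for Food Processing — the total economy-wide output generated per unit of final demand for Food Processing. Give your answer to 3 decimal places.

I − A =
  [   0.65    -0.20]
  [  -0.45     0.95]
det(I−A) = (0.65)(0.95) − (-0.20)(-0.45) = 0.5275
adj(I−A) = [[0.95, 0.20], [0.45, 0.65]]
(I − A)⁻¹ = adj(I−A) / det(I−A) ≈
  [   1.8009     0.3791]
  [   0.8531     1.2322]
The output multiplier for sector j is the column-j sum of the Leontief inverse (I − A)⁻¹ = adj(I−A) / det(I−A).
Column 1 of adj(I−A): (0.95, 0.45); det(I−A) = 0.5275.
m_1 = (0.95 + 0.45) / 0.5275 = 1.40 / 0.5275 ≈ 2.654.

m_1 = 2.654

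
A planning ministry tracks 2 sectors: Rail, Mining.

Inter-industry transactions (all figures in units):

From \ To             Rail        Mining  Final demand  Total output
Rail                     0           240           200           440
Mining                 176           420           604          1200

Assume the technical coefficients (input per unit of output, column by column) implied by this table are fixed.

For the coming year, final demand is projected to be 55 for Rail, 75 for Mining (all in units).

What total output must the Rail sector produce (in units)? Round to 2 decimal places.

x_R = 89.04

Technical coefficients a_ij = z_ij / X_j:
  a_RR = 0/440 = 0.00, a_MR = 176/440 = 0.40
  a_RM = 240/1200 = 0.20, a_MM = 420/1200 = 0.35
I − A =
  [   1.00    -0.20]
  [  -0.40     0.65]
det(I−A) = (1.00)(0.65) − (-0.20)(-0.40) = 0.5700
adj(I−A) = [[0.65, 0.20], [0.40, 1.00]]
(I − A)⁻¹ = adj(I−A) / det(I−A) ≈
  [   1.1404     0.3509]
  [   0.7018     1.7544]
x = (I − A)⁻¹ d = adj(I−A)·d / det(I−A), with det(I−A) = 0.5700:
  x_R = (0.65·55 + 0.20·75) / 0.5700 = 50.75 / 0.5700 ≈ 89.04
  x_M = (0.40·55 + 1.00·75) / 0.5700 = 97.00 / 0.5700 ≈ 170.18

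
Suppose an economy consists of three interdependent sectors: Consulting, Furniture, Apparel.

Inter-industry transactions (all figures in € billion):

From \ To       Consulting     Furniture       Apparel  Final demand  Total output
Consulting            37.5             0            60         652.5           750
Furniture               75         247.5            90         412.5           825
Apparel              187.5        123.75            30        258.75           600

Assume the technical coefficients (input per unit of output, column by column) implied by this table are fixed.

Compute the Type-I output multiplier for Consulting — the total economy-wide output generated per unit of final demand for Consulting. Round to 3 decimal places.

Technical coefficients a_ij = z_ij / X_j:
  a_CC = 37.5/750 = 0.05, a_FC = 75/750 = 0.10, a_AC = 187.5/750 = 0.25
  a_CF = 0/825 = 0.00, a_FF = 247.5/825 = 0.30, a_AF = 123.75/825 = 0.15
  a_CA = 60/600 = 0.10, a_FA = 90/600 = 0.15, a_AA = 30/600 = 0.05
I − A =
  [   0.95     0.00    -0.10]
  [  -0.10     0.70    -0.15]
  [  -0.25    -0.15     0.95]
Cofactors of I−A, C_ij = (−1)^(i+j)·(minor ij) (rows/columns in the sector order above):
  C_11 = (0.70)(0.95) − (-0.15)(-0.15) = 0.6425
  C_12 = −[(-0.10)(0.95) − (-0.15)(-0.25)] = 0.1325
  C_13 = (-0.10)(-0.15) − (0.70)(-0.25) = 0.1900
  C_21 = −[(0.00)(0.95) − (-0.10)(-0.15)] = 0.0150
  C_22 = (0.95)(0.95) − (-0.10)(-0.25) = 0.8775
  C_23 = −[(0.95)(-0.15) − (0.00)(-0.25)] = 0.1425
  C_31 = (0.00)(-0.15) − (-0.10)(0.70) = 0.0700
  C_32 = −[(0.95)(-0.15) − (-0.10)(-0.10)] = 0.1525
  C_33 = (0.95)(0.70) − (0.00)(-0.10) = 0.6650
det(I−A) = Σ_j (I−A)_1j·C_1j = (0.95)(0.6425) + (0.00)(0.1325) + (-0.10)(0.1900) = 0.591375
adj(I−A) = Cᵀ =
  [ 0.6425   0.0150   0.0700]
  [ 0.1325   0.8775   0.1525]
  [ 0.1900   0.1425   0.6650]
(I − A)⁻¹ = adj(I−A) / det(I−A) ≈
  [   1.0865     0.0254     0.1184]
  [   0.2241     1.4838     0.2579]
  [   0.3213     0.2410     1.1245]
The output multiplier for sector j is the column-j sum of the Leontief inverse (I − A)⁻¹ = adj(I−A) / det(I−A).
Column C of adj(I−A): (0.6425, 0.1325, 0.1900); det(I−A) = 0.591375.
m_C = (0.6425 + 0.1325 + 0.1900) / 0.591375 = 0.965 / 0.591375 ≈ 1.632.

m_C = 1.632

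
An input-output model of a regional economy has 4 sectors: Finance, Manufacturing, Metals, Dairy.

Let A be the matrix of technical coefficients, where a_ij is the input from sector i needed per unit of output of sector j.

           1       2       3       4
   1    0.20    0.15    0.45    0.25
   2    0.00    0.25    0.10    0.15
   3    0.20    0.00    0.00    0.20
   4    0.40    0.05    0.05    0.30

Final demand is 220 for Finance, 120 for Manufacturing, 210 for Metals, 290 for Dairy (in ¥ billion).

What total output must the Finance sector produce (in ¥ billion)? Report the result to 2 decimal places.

I − A =
  [   0.80    -0.15    -0.45    -0.25]
  [   0.00     0.75    -0.10    -0.15]
  [  -0.20     0.00     1.00    -0.20]
  [  -0.40    -0.05    -0.05     0.70]
Compute the cofactors C_ij = (−1)^(i+j)·(3×3 minor ij) of I−A; the adjugate is their transpose:
adj(I−A) = Cᵀ =
  [ 0.509000   0.120500   0.255125   0.280500]
  [ 0.083500   0.350500   0.079000   0.127500]
  [ 0.163500   0.043500   0.330000   0.162000]
  [ 0.308500   0.097000   0.175000   0.529500]
det(I−A) = Σ_j (I−A)_1j·C_1j = (0.80)(0.509000) + (-0.15)(0.083500) + (-0.45)(0.163500) + (-0.25)(0.308500) = 0.243975
(I − A)⁻¹ = adj(I−A) / det(I−A) ≈
  [   2.0863     0.4939     1.0457     1.1497]
  [   0.3422     1.4366     0.3238     0.5226]
  [   0.6702     0.1783     1.3526     0.6640]
  [   1.2645     0.3976     0.7173     2.1703]
x = (I − A)⁻¹ d = adj(I−A)·d / det(I−A), with det(I−A) = 0.243975:
  x_1 = (0.509000·220 + 0.120500·120 + 0.255125·210 + 0.280500·290) / 0.243975 = 261.36125 / 0.243975 ≈ 1071.26
  x_2 = (0.083500·220 + 0.350500·120 + 0.079000·210 + 0.127500·290) / 0.243975 = 113.995 / 0.243975 ≈ 467.24
  x_3 = (0.163500·220 + 0.043500·120 + 0.330000·210 + 0.162000·290) / 0.243975 = 157.47 / 0.243975 ≈ 645.43
  x_4 = (0.308500·220 + 0.097000·120 + 0.175000·210 + 0.529500·290) / 0.243975 = 269.815 / 0.243975 ≈ 1105.91

x_1 = 1071.26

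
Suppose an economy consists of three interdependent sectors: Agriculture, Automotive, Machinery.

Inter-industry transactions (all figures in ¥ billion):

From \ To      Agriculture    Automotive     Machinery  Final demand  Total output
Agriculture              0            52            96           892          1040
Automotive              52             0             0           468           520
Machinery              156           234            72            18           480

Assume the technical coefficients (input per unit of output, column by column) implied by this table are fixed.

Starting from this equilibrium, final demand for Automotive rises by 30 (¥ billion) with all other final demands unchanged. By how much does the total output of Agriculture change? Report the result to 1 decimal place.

Technical coefficients a_ij = z_ij / X_j:
  a_11 = 0/1040 = 0.00, a_21 = 52/1040 = 0.05, a_31 = 156/1040 = 0.15
  a_12 = 52/520 = 0.10, a_22 = 0/520 = 0.00, a_32 = 234/520 = 0.45
  a_13 = 96/480 = 0.20, a_23 = 0/480 = 0.00, a_33 = 72/480 = 0.15
I − A =
  [   1.00    -0.10    -0.20]
  [  -0.05     1.00     0.00]
  [  -0.15    -0.45     0.85]
Cofactors of I−A, C_ij = (−1)^(i+j)·(minor ij) (rows/columns in the sector order above):
  C_11 = (1.00)(0.85) − (0.00)(-0.45) = 0.8500
  C_12 = −[(-0.05)(0.85) − (0.00)(-0.15)] = 0.0425
  C_13 = (-0.05)(-0.45) − (1.00)(-0.15) = 0.1725
  C_21 = −[(-0.10)(0.85) − (-0.20)(-0.45)] = 0.1750
  C_22 = (1.00)(0.85) − (-0.20)(-0.15) = 0.8200
  C_23 = −[(1.00)(-0.45) − (-0.10)(-0.15)] = 0.4650
  C_31 = (-0.10)(0.00) − (-0.20)(1.00) = 0.2000
  C_32 = −[(1.00)(0.00) − (-0.20)(-0.05)] = 0.0100
  C_33 = (1.00)(1.00) − (-0.10)(-0.05) = 0.9950
det(I−A) = Σ_j (I−A)_1j·C_1j = (1.00)(0.8500) + (-0.10)(0.0425) + (-0.20)(0.1725) = 0.81125
adj(I−A) = Cᵀ =
  [ 0.8500   0.1750   0.2000]
  [ 0.0425   0.8200   0.0100]
  [ 0.1725   0.4650   0.9950]
(I − A)⁻¹ = adj(I−A) / det(I−A) ≈
  [   1.0478     0.2157     0.2465]
  [   0.0524     1.0108     0.0123]
  [   0.2126     0.5732     1.2265]
Δx = (I − A)⁻¹ Δd with Δd having +30 in the Automotive component and 0 elsewhere.
So Δx_1 = L_12 · (+30), where L_12 = adj(I−A)_12 / det(I−A) = 0.1750 / 0.81125.
Δx_1 = 0.1750 × (+30) / 0.81125 = 5.25 / 0.81125 ≈ 6.5.

Δx_1 = 6.5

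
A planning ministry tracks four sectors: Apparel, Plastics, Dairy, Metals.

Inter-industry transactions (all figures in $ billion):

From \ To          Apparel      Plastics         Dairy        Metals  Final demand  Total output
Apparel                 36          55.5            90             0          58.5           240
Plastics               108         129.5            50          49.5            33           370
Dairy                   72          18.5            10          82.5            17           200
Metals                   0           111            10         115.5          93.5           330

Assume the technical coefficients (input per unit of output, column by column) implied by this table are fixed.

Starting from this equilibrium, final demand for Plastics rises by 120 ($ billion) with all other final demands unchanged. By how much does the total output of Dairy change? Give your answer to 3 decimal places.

Δx_D = 94.273

Technical coefficients a_ij = z_ij / X_j:
  a_AA = 36/240 = 0.15, a_PA = 108/240 = 0.45, a_DA = 72/240 = 0.30, a_MA = 0/240 = 0.00
  a_AP = 55.5/370 = 0.15, a_PP = 129.5/370 = 0.35, a_DP = 18.5/370 = 0.05, a_MP = 111/370 = 0.30
  a_AD = 90/200 = 0.45, a_PD = 50/200 = 0.25, a_DD = 10/200 = 0.05, a_MD = 10/200 = 0.05
  a_AM = 0/330 = 0.00, a_PM = 49.5/330 = 0.15, a_DM = 82.5/330 = 0.25, a_MM = 115.5/330 = 0.35
I − A =
  [   0.85    -0.15    -0.45     0.00]
  [  -0.45     0.65    -0.25    -0.15]
  [  -0.30    -0.05     0.95    -0.25]
  [   0.00    -0.30    -0.05     0.65]
Compute the cofactors C_ij = (−1)^(i+j)·(3×3 minor ij) of I−A; the adjugate is their transpose:
adj(I−A) = Cᵀ =
  [ 0.323250   0.139125   0.195375   0.107250]
  [ 0.323250   0.426500   0.276125   0.204625]
  [ 0.161625   0.120625   0.277000   0.134375]
  [ 0.161625   0.206125   0.148750   0.341000]
det(I−A) = Σ_j (I−A)_1j·C_1j = (0.85)(0.323250) + (-0.15)(0.323250) + (-0.45)(0.161625) + (0.00)(0.161625) = 0.15354375
(I − A)⁻¹ = adj(I−A) / det(I−A) ≈
  [   2.1053     0.9061     1.2724     0.6985]
  [   2.1053     2.7777     1.7983     1.3327]
  [   1.0526     0.7856     1.8040     0.8752]
  [   1.0526     1.3425     0.9688     2.2209]
Δx = (I − A)⁻¹ Δd with Δd having +120 in the Plastics component and 0 elsewhere.
So Δx_D = L_DP · (+120), where L_DP = adj(I−A)_DP / det(I−A) = 0.120625 / 0.15354375.
Δx_D = 0.120625 × (+120) / 0.15354375 = 14.475 / 0.15354375 ≈ 94.273.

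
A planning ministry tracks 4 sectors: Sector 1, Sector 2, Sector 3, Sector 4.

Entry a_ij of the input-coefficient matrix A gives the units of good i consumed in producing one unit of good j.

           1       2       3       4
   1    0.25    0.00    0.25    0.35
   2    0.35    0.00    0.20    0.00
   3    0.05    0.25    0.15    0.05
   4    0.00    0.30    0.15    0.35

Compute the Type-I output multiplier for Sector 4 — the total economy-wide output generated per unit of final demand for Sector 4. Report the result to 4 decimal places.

m_4 = 3.3335

I − A =
  [   0.75     0.00    -0.25    -0.35]
  [  -0.35     1.00    -0.20     0.00]
  [  -0.05    -0.25     0.85    -0.05]
  [   0.00    -0.30    -0.15     0.65]
Compute the cofactors C_ij = (−1)^(i+j)·(3×3 minor ij) of I−A; the adjugate is their transpose:
adj(I−A) = Cᵀ =
  [ 0.509500   0.146750   0.236000   0.292500]
  [ 0.197250   0.398000   0.172750   0.119500]
  [ 0.094625   0.138375   0.450750   0.085625]
  [ 0.112875   0.215625   0.183750   0.565625]
det(I−A) = Σ_j (I−A)_1j·C_1j = (0.75)(0.509500) + (0.00)(0.197250) + (-0.25)(0.094625) + (-0.35)(0.112875) = 0.3189625
(I − A)⁻¹ = adj(I−A) / det(I−A) ≈
  [   1.59737     0.46009     0.73990     0.91704]
  [   0.61841     1.24780     0.54160     0.37465]
  [   0.29666     0.43383     1.41318     0.26845]
  [   0.35388     0.67602     0.57609     1.77333]
The output multiplier for sector j is the column-j sum of the Leontief inverse (I − A)⁻¹ = adj(I−A) / det(I−A).
Column 4 of adj(I−A): (0.292500, 0.119500, 0.085625, 0.565625); det(I−A) = 0.3189625.
m_4 = (0.292500 + 0.119500 + 0.085625 + 0.565625) / 0.3189625 = 1.06325 / 0.3189625 ≈ 3.3335.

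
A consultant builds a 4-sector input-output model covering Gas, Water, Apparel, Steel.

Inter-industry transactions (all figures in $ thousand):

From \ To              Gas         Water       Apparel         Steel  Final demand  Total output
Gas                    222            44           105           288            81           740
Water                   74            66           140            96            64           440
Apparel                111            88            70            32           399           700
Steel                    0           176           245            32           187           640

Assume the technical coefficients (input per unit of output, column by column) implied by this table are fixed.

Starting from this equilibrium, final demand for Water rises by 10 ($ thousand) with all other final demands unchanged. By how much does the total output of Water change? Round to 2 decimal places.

Δx_2 = 15.60

Technical coefficients a_ij = z_ij / X_j:
  a_11 = 222/740 = 0.30, a_21 = 74/740 = 0.10, a_31 = 111/740 = 0.15, a_41 = 0/740 = 0.00
  a_12 = 44/440 = 0.10, a_22 = 66/440 = 0.15, a_32 = 88/440 = 0.20, a_42 = 176/440 = 0.40
  a_13 = 105/700 = 0.15, a_23 = 140/700 = 0.20, a_33 = 70/700 = 0.10, a_43 = 245/700 = 0.35
  a_14 = 288/640 = 0.45, a_24 = 96/640 = 0.15, a_34 = 32/640 = 0.05, a_44 = 32/640 = 0.05
I − A =
  [   0.70    -0.10    -0.15    -0.45]
  [  -0.10     0.85    -0.20    -0.15]
  [  -0.15    -0.20     0.90    -0.05]
  [   0.00    -0.40    -0.35     0.95]
Compute the cofactors C_ij = (−1)^(i+j)·(3×3 minor ij) of I−A; the adjugate is their transpose:
adj(I−A) = Cᵀ =
  [ 0.605375   0.308750   0.306250   0.351625]
  [ 0.120125   0.541250   0.199750   0.152875]
  [ 0.133125   0.188250   0.495750   0.118875]
  [ 0.099625   0.297250   0.266750   0.473375]
det(I−A) = Σ_j (I−A)_1j·C_1j = (0.70)(0.605375) + (-0.10)(0.120125) + (-0.15)(0.133125) + (-0.45)(0.099625) = 0.34695
(I − A)⁻¹ = adj(I−A) / det(I−A) ≈
  [   1.7448     0.8899     0.8827     1.0135]
  [   0.3462     1.5600     0.5757     0.4406]
  [   0.3837     0.5426     1.4289     0.3426]
  [   0.2871     0.8568     0.7688     1.3644]
Δx = (I − A)⁻¹ Δd with Δd having +10 in the Water component and 0 elsewhere.
So Δx_2 = L_22 · (+10), where L_22 = adj(I−A)_22 / det(I−A) = 0.541250 / 0.34695.
Δx_2 = 0.541250 × (+10) / 0.34695 = 5.4125 / 0.34695 ≈ 15.60.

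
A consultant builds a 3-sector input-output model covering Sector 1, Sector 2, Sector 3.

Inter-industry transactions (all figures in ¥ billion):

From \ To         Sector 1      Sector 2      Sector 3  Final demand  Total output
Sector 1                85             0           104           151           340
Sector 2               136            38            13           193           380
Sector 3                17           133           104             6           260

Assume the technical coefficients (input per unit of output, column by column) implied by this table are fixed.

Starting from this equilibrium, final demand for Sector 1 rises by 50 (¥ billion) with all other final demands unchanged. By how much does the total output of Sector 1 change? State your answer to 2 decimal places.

Δx_1 = 82.19

Technical coefficients a_ij = z_ij / X_j:
  a_11 = 85/340 = 0.25, a_21 = 136/340 = 0.40, a_31 = 17/340 = 0.05
  a_12 = 0/380 = 0.00, a_22 = 38/380 = 0.10, a_32 = 133/380 = 0.35
  a_13 = 104/260 = 0.40, a_23 = 13/260 = 0.05, a_33 = 104/260 = 0.40
I − A =
  [   0.75     0.00    -0.40]
  [  -0.40     0.90    -0.05]
  [  -0.05    -0.35     0.60]
Cofactors of I−A, C_ij = (−1)^(i+j)·(minor ij) (rows/columns in the sector order above):
  C_11 = (0.90)(0.60) − (-0.05)(-0.35) = 0.5225
  C_12 = −[(-0.40)(0.60) − (-0.05)(-0.05)] = 0.2425
  C_13 = (-0.40)(-0.35) − (0.90)(-0.05) = 0.1850
  C_21 = −[(0.00)(0.60) − (-0.40)(-0.35)] = 0.1400
  C_22 = (0.75)(0.60) − (-0.40)(-0.05) = 0.4300
  C_23 = −[(0.75)(-0.35) − (0.00)(-0.05)] = 0.2625
  C_31 = (0.00)(-0.05) − (-0.40)(0.90) = 0.3600
  C_32 = −[(0.75)(-0.05) − (-0.40)(-0.40)] = 0.1975
  C_33 = (0.75)(0.90) − (0.00)(-0.40) = 0.6750
det(I−A) = Σ_j (I−A)_1j·C_1j = (0.75)(0.5225) + (0.00)(0.2425) + (-0.40)(0.1850) = 0.317875
adj(I−A) = Cᵀ =
  [ 0.5225   0.1400   0.3600]
  [ 0.2425   0.4300   0.1975]
  [ 0.1850   0.2625   0.6750]
(I − A)⁻¹ = adj(I−A) / det(I−A) ≈
  [   1.6437     0.4404     1.1325]
  [   0.7629     1.3527     0.6213]
  [   0.5820     0.8258     2.1235]
Δx = (I − A)⁻¹ Δd with Δd having +50 in the Sector 1 component and 0 elsewhere.
So Δx_1 = L_11 · (+50), where L_11 = adj(I−A)_11 / det(I−A) = 0.5225 / 0.317875.
Δx_1 = 0.5225 × (+50) / 0.317875 = 26.125 / 0.317875 ≈ 82.19.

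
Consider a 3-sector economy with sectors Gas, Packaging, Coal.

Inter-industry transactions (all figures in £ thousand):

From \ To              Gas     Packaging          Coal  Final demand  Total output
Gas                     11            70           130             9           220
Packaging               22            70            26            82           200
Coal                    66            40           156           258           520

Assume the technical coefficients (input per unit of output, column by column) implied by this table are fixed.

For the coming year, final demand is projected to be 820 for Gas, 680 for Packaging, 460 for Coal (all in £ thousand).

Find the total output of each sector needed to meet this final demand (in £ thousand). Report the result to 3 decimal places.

Technical coefficients a_ij = z_ij / X_j:
  a_11 = 11/220 = 0.05, a_21 = 22/220 = 0.10, a_31 = 66/220 = 0.30
  a_12 = 70/200 = 0.35, a_22 = 70/200 = 0.35, a_32 = 40/200 = 0.20
  a_13 = 130/520 = 0.25, a_23 = 26/520 = 0.05, a_33 = 156/520 = 0.30
I − A =
  [   0.95    -0.35    -0.25]
  [  -0.10     0.65    -0.05]
  [  -0.30    -0.20     0.70]
Cofactors of I−A, C_ij = (−1)^(i+j)·(minor ij) (rows/columns in the sector order above):
  C_11 = (0.65)(0.70) − (-0.05)(-0.20) = 0.4450
  C_12 = −[(-0.10)(0.70) − (-0.05)(-0.30)] = 0.0850
  C_13 = (-0.10)(-0.20) − (0.65)(-0.30) = 0.2150
  C_21 = −[(-0.35)(0.70) − (-0.25)(-0.20)] = 0.2950
  C_22 = (0.95)(0.70) − (-0.25)(-0.30) = 0.5900
  C_23 = −[(0.95)(-0.20) − (-0.35)(-0.30)] = 0.2950
  C_31 = (-0.35)(-0.05) − (-0.25)(0.65) = 0.1800
  C_32 = −[(0.95)(-0.05) − (-0.25)(-0.10)] = 0.0725
  C_33 = (0.95)(0.65) − (-0.35)(-0.10) = 0.5825
det(I−A) = Σ_j (I−A)_1j·C_1j = (0.95)(0.4450) + (-0.35)(0.0850) + (-0.25)(0.2150) = 0.33925
adj(I−A) = Cᵀ =
  [ 0.4450   0.2950   0.1800]
  [ 0.0850   0.5900   0.0725]
  [ 0.2150   0.2950   0.5825]
(I − A)⁻¹ = adj(I−A) / det(I−A) ≈
  [   1.3117     0.8696     0.5306]
  [   0.2506     1.7391     0.2137]
  [   0.6338     0.8696     1.7170]
x = (I − A)⁻¹ d = adj(I−A)·d / det(I−A), with det(I−A) = 0.33925:
  x_1 = (0.4450·820 + 0.2950·680 + 0.1800·460) / 0.33925 = 648.30 / 0.33925 ≈ 1910.980
  x_2 = (0.0850·820 + 0.5900·680 + 0.0725·460) / 0.33925 = 504.25 / 0.33925 ≈ 1486.367
  x_3 = (0.2150·820 + 0.2950·680 + 0.5825·460) / 0.33925 = 644.85 / 0.33925 ≈ 1900.811

x_1 = 1910.980, x_2 = 1486.367, x_3 = 1900.811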